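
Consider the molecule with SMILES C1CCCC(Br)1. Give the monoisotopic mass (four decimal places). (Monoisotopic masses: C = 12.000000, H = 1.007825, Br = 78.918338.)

147.9888

Atom tally by fragment:
  cyclopentane ring core → C:5 H:10
  (− 1 ring H displaced by substituents)
  + Br → Br:1
Element totals:
  C: 5
  H: 9
  Br: 1
Molecular formula: C5H9Br.
  M = 5(12.0) + 9(1.007825) + 78.918338
    = 60.000000 + 9.070425 + 78.918338 = 147.988763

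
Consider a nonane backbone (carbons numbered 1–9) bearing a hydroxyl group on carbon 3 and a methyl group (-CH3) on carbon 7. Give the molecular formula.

C10H22O

Atom tally by fragment:
  CH3 → C:1 H:3
  CH2 → C:1 H:2
  CH(OH) → C:1 H:2 O:1
  CH2 → C:1 H:2
  CH2 → C:1 H:2
  CH2 → C:1 H:2
  CH(CH3) → C:2 H:4
  CH2 → C:1 H:2
  CH3 → C:1 H:3
Element totals:
  C: 10
  H: 22
  O: 1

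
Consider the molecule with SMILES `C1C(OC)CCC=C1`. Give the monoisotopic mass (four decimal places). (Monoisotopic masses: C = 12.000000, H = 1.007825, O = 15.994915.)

Atom tally by fragment:
  cyclohexene ring core → C:6 H:10
  (− 1 ring H displaced by substituents)
  + OCH3 → C:1 H:3 O:1
Element totals:
  C: 7
  H: 12
  O: 1
Molecular formula: C7H12O.
  M = 7(12.0) + 12(1.007825) + 15.994915
    = 84.000000 + 12.093900 + 15.994915 = 112.088815

112.0888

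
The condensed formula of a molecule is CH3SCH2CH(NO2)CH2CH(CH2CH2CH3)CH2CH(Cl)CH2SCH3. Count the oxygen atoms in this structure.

2

Atom tally by fragment:
  CH3SCH2 → C:2 H:5 S:1
  CH(NO2) → C:1 H:1 N:1 O:2
  CH2 → C:1 H:2
  CH(CH2CH2CH3) → C:4 H:8
  CH2 → C:1 H:2
  CH(Cl) → C:1 H:1 Cl:1
  CH2SCH3 → C:2 H:5 S:1
Element totals:
  C: 12
  H: 24
  Cl: 1
  N: 1
  O: 2
  S: 2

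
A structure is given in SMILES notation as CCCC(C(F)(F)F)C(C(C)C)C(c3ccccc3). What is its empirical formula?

C16H23F3

Atom tally by fragment:
  CH3 → C:1 H:3
  CH2 → C:1 H:2
  CH2 → C:1 H:2
  CH(CF3) → C:2 H:1 F:3
  CH(CH(CH3)2) → C:4 H:8
  CH2C6H5 → C:7 H:7
Element totals:
  C: 16
  H: 23
  F: 3
Molecular formula: C16H23F3.
gcd of subscripts (16, 3, 23) = 1, so the empirical formula equals the molecular formula.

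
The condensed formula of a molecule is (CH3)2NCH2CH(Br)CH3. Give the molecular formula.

C5H12BrN

Atom tally by fragment:
  (CH3)2NCH2 → C:3 H:8 N:1
  CH(Br) → C:1 H:1 Br:1
  CH3 → C:1 H:3
Element totals:
  C: 5
  H: 12
  Br: 1
  N: 1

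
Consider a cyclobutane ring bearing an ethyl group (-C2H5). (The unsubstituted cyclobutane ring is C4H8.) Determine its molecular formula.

Atom tally by fragment:
  cyclobutane ring core → C:4 H:8
  (− 1 ring H displaced by substituents)
  + C2H5 → C:2 H:5
Element totals:
  C: 6
  H: 12

C6H12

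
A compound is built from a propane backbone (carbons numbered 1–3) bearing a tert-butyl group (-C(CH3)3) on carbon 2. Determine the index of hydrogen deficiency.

0

Atom tally by fragment:
  CH3 → C:1 H:3
  CH(C(CH3)3) → C:5 H:10
  CH3 → C:1 H:3
Element totals:
  C: 7
  H: 16
Molecular formula: C7H16.
DoU = (2C + 2 + N − H − X) / 2 = (2·7 + 2 + 0 − 16 − 0) / 2 = 0.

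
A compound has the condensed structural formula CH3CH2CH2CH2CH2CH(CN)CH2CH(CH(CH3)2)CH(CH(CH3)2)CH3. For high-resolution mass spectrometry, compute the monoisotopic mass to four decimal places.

251.2613

Element totals:
  C: 17
  H: 33
  N: 1
Molecular formula: C17H33N.
  M = 17(12.0) + 33(1.007825) + 14.003074
    = 204.000000 + 33.258225 + 14.003074 = 251.261299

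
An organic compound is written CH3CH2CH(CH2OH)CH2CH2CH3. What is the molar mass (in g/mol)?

Atom tally by fragment:
  CH3 → C:1 H:3
  CH2 → C:1 H:2
  CH(CH2OH) → C:2 H:4 O:1
  CH2 → C:1 H:2
  CH2 → C:1 H:2
  CH3 → C:1 H:3
Element totals:
  C: 7
  H: 16
  O: 1
Molecular formula: C7H16O.
  M = 7(12.011) + 16(1.008) + 15.999
    = 84.077 + 16.128 + 15.999 = 116.204

116.20 g/mol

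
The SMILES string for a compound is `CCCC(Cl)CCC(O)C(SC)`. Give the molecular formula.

C9H19ClOS

Atom tally by fragment:
  CH3 → C:1 H:3
  CH2 → C:1 H:2
  CH2 → C:1 H:2
  CH(Cl) → C:1 H:1 Cl:1
  CH2 → C:1 H:2
  CH2 → C:1 H:2
  CH(OH) → C:1 H:2 O:1
  CH2SCH3 → C:2 H:5 S:1
Element totals:
  C: 9
  H: 19
  Cl: 1
  O: 1
  S: 1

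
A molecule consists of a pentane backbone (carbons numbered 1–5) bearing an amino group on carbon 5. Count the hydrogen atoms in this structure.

13

Atom tally by fragment:
  CH3 → C:1 H:3
  CH2 → C:1 H:2
  CH2 → C:1 H:2
  CH2 → C:1 H:2
  CH2NH2 → C:1 H:4 N:1
Element totals:
  C: 5
  H: 13
  N: 1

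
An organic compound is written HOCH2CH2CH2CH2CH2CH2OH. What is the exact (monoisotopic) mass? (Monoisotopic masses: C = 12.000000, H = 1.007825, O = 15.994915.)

Atom tally by fragment:
  HOCH2CH2 → C:2 H:5 O:1
  CH2 → C:1 H:2
  CH2 → C:1 H:2
  CH2CH2OH → C:2 H:5 O:1
Element totals:
  C: 6
  H: 14
  O: 2
Molecular formula: C6H14O2.
  M = 6(12.0) + 14(1.007825) + 2(15.994915)
    = 72.000000 + 14.109550 + 31.989830 = 118.099380

118.0994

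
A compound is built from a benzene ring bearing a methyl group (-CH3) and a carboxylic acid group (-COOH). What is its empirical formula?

C4H4O

Atom tally by fragment:
  benzene ring core → C:6 H:6
  (− 2 ring H displaced by substituents)
  + CH3 → C:1 H:3
  + COOH → C:1 H:1 O:2
Element totals:
  C: 8
  H: 8
  O: 2
Molecular formula: C8H8O2.
gcd of subscripts = 2; dividing each by 2:
  C: 8/2 = 4
  H: 8/2 = 4
  O: 2/2 = 1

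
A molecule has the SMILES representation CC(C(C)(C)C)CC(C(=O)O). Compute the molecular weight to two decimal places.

Atom tally by fragment:
  CH3 → C:1 H:3
  CH(C(CH3)3) → C:5 H:10
  CH2 → C:1 H:2
  CH2COOH → C:2 H:3 O:2
Element totals:
  C: 9
  H: 18
  O: 2
Molecular formula: C9H18O2.
  M = 9(12.011) + 18(1.008) + 2(15.999)
    = 108.099 + 18.144 + 31.998 = 158.241

158.24 g/mol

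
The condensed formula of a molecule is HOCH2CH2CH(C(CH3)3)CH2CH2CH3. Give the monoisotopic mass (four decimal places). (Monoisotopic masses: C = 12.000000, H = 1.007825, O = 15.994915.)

Element totals:
  C: 10
  H: 22
  O: 1
Molecular formula: C10H22O.
  M = 10(12.0) + 22(1.007825) + 15.994915
    = 120.000000 + 22.172150 + 15.994915 = 158.167065

158.1671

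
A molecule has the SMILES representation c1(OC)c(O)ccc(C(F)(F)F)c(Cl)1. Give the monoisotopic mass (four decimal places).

226.0008

Atom tally by fragment:
  benzene ring core → C:6 H:6
  (− 4 ring H displaced by substituents)
  + OCH3 → C:1 H:3 O:1
  + OH → O:1 H:1
  + CF3 → C:1 F:3
  + Cl → Cl:1
Element totals:
  C: 8
  H: 6
  Cl: 1
  F: 3
  O: 2
Molecular formula: C8H6ClF3O2.
  M = 8(12.0) + 6(1.007825) + 34.968853 + 3(18.998403) + 2(15.994915)
    = 96.000000 + 6.046950 + 34.968853 + 56.995209 + 31.989830 = 226.000842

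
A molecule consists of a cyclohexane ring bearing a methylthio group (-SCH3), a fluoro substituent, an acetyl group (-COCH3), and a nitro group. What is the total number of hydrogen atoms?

Atom tally by fragment:
  cyclohexane ring core → C:6 H:12
  (− 4 ring H displaced by substituents)
  + SCH3 → C:1 H:3 S:1
  + F → F:1
  + COCH3 → C:2 H:3 O:1
  + NO2 → N:1 O:2
Element totals:
  C: 9
  H: 14
  F: 1
  N: 1
  O: 3
  S: 1

14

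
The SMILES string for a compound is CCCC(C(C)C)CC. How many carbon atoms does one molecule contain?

9

Atom tally by fragment:
  CH3 → C:1 H:3
  CH2 → C:1 H:2
  CH2 → C:1 H:2
  CH(CH(CH3)2) → C:4 H:8
  CH2 → C:1 H:2
  CH3 → C:1 H:3
Element totals:
  C: 9
  H: 20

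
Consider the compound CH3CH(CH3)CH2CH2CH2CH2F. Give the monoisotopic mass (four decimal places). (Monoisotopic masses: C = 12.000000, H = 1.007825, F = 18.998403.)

118.1158

Element totals:
  C: 7
  H: 15
  F: 1
Molecular formula: C7H15F.
  M = 7(12.0) + 15(1.007825) + 18.998403
    = 84.000000 + 15.117375 + 18.998403 = 118.115778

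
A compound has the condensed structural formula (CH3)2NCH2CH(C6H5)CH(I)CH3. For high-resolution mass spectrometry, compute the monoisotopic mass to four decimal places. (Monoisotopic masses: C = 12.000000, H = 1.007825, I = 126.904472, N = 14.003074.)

Element totals:
  C: 12
  H: 18
  I: 1
  N: 1
Molecular formula: C12H18IN.
  M = 12(12.0) + 18(1.007825) + 126.904472 + 14.003074
    = 144.000000 + 18.140850 + 126.904472 + 14.003074 = 303.048396

303.0484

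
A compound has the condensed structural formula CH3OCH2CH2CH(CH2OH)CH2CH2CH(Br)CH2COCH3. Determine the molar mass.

281.19 g/mol

Atom tally by fragment:
  CH3OCH2 → C:2 H:5 O:1
  CH2 → C:1 H:2
  CH(CH2OH) → C:2 H:4 O:1
  CH2 → C:1 H:2
  CH2 → C:1 H:2
  CH(Br) → C:1 H:1 Br:1
  CH2COCH3 → C:3 H:5 O:1
Element totals:
  C: 11
  H: 21
  Br: 1
  O: 3
Molecular formula: C11H21BrO3.
  M = 11(12.011) + 21(1.008) + 79.904 + 3(15.999)
    = 132.121 + 21.168 + 79.904 + 47.997 = 281.190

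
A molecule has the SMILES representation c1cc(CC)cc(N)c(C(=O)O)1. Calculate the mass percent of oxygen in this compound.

19.37%

Atom tally by fragment:
  benzene ring core → C:6 H:6
  (− 3 ring H displaced by substituents)
  + C2H5 → C:2 H:5
  + NH2 → N:1 H:2
  + COOH → C:1 H:1 O:2
Element totals:
  C: 9
  H: 11
  N: 1
  O: 2
Molecular formula: C9H11NO2.
Molar mass = 165.192 g/mol.
Mass from O: 2 × 15.999 = 31.998 g/mol.
%O = 31.998 / 165.192 × 100 = 19.37%.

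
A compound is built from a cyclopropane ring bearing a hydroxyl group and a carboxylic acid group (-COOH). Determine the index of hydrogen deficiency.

Atom tally by fragment:
  cyclopropane ring core → C:3 H:6
  (− 2 ring H displaced by substituents)
  + OH → O:1 H:1
  + COOH → C:1 H:1 O:2
Element totals:
  C: 4
  H: 6
  O: 3
Molecular formula: C4H6O3.
DoU = (2C + 2 + N − H − X) / 2 = (2·4 + 2 + 0 − 6 − 0) / 2 = 2.

2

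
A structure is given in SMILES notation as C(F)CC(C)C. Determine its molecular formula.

C5H11F

Atom tally by fragment:
  FCH2 → C:1 H:2 F:1
  CH2 → C:1 H:2
  CH(CH3) → C:2 H:4
  CH3 → C:1 H:3
Element totals:
  C: 5
  H: 11
  F: 1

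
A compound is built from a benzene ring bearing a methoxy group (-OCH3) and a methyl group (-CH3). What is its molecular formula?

C8H10O

Atom tally by fragment:
  benzene ring core → C:6 H:6
  (− 2 ring H displaced by substituents)
  + OCH3 → C:1 H:3 O:1
  + CH3 → C:1 H:3
Element totals:
  C: 8
  H: 10
  O: 1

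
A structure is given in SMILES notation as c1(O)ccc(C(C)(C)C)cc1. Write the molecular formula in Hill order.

C10H14O

Atom tally by fragment:
  benzene ring core → C:6 H:6
  (− 2 ring H displaced by substituents)
  + OH → O:1 H:1
  + C(CH3)3 → C:4 H:9
Element totals:
  C: 10
  H: 14
  O: 1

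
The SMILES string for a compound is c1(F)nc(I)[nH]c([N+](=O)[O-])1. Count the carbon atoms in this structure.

3

Atom tally by fragment:
  imidazole ring core → C:3 H:4 N:2
  (− 3 ring H displaced by substituents)
  + F → F:1
  + I → I:1
  + NO2 → N:1 O:2
Element totals:
  C: 3
  H: 1
  F: 1
  I: 1
  N: 3
  O: 2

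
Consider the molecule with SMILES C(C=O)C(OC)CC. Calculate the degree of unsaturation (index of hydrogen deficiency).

Atom tally by fragment:
  OHCCH2 → C:2 H:3 O:1
  CH(OCH3) → C:2 H:4 O:1
  CH2 → C:1 H:2
  CH3 → C:1 H:3
Element totals:
  C: 6
  H: 12
  O: 2
Molecular formula: C6H12O2.
DoU = (2C + 2 + N − H − X) / 2 = (2·6 + 2 + 0 − 12 − 0) / 2 = 1.

1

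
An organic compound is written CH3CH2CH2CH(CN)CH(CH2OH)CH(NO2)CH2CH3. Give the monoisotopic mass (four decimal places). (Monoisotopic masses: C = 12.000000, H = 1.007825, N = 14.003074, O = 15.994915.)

Element totals:
  C: 10
  H: 18
  N: 2
  O: 3
Molecular formula: C10H18N2O3.
  M = 10(12.0) + 18(1.007825) + 2(14.003074) + 3(15.994915)
    = 120.000000 + 18.140850 + 28.006148 + 47.984745 = 214.131743

214.1317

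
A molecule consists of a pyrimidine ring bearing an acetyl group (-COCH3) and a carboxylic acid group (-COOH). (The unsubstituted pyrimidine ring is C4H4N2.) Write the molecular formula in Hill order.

C7H6N2O3

Atom tally by fragment:
  pyrimidine ring core → C:4 H:4 N:2
  (− 2 ring H displaced by substituents)
  + COCH3 → C:2 H:3 O:1
  + COOH → C:1 H:1 O:2
Element totals:
  C: 7
  H: 6
  N: 2
  O: 3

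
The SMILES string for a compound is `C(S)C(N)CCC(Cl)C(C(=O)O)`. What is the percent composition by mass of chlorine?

Atom tally by fragment:
  HSCH2 → C:1 H:3 S:1
  CH(NH2) → C:1 H:3 N:1
  CH2 → C:1 H:2
  CH2 → C:1 H:2
  CH(Cl) → C:1 H:1 Cl:1
  CH2COOH → C:2 H:3 O:2
Element totals:
  C: 7
  H: 14
  Cl: 1
  N: 1
  O: 2
  S: 1
Molecular formula: C7H14ClNO2S.
Molar mass = 211.704 g/mol.
Mass from Cl: 1 × 35.45 = 35.450 g/mol.
%Cl = 35.450 / 211.704 × 100 = 16.75%.

16.75%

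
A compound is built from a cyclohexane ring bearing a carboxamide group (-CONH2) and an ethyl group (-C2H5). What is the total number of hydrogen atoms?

17

Atom tally by fragment:
  cyclohexane ring core → C:6 H:12
  (− 2 ring H displaced by substituents)
  + CONH2 → C:1 H:2 O:1 N:1
  + C2H5 → C:2 H:5
Element totals:
  C: 9
  H: 17
  N: 1
  O: 1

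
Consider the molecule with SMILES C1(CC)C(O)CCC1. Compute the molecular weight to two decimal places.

114.19 g/mol

Atom tally by fragment:
  cyclopentane ring core → C:5 H:10
  (− 2 ring H displaced by substituents)
  + C2H5 → C:2 H:5
  + OH → O:1 H:1
Element totals:
  C: 7
  H: 14
  O: 1
Molecular formula: C7H14O.
  M = 7(12.011) + 14(1.008) + 15.999
    = 84.077 + 14.112 + 15.999 = 114.188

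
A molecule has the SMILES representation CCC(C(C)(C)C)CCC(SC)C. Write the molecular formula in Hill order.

C12H26S

Atom tally by fragment:
  CH3 → C:1 H:3
  CH2 → C:1 H:2
  CH(C(CH3)3) → C:5 H:10
  CH2 → C:1 H:2
  CH2 → C:1 H:2
  CH(SCH3) → C:2 H:4 S:1
  CH3 → C:1 H:3
Element totals:
  C: 12
  H: 26
  S: 1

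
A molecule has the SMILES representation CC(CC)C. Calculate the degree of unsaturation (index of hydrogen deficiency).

0

Atom tally by fragment:
  CH3 → C:1 H:3
  CH(C2H5) → C:3 H:6
  CH3 → C:1 H:3
Element totals:
  C: 5
  H: 12
Molecular formula: C5H12.
DoU = (2C + 2 + N − H − X) / 2 = (2·5 + 2 + 0 − 12 − 0) / 2 = 0.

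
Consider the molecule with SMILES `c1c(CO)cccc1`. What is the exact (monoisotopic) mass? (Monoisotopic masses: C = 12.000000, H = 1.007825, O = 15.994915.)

Atom tally by fragment:
  benzene ring core → C:6 H:6
  (− 1 ring H displaced by substituents)
  + CH2OH → C:1 H:3 O:1
Element totals:
  C: 7
  H: 8
  O: 1
Molecular formula: C7H8O.
  M = 7(12.0) + 8(1.007825) + 15.994915
    = 84.000000 + 8.062600 + 15.994915 = 108.057515

108.0575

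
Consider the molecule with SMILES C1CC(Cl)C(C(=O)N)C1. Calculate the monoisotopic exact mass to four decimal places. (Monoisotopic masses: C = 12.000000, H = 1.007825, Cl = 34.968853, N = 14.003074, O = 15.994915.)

147.0451

Atom tally by fragment:
  cyclopentane ring core → C:5 H:10
  (− 2 ring H displaced by substituents)
  + Cl → Cl:1
  + CONH2 → C:1 H:2 O:1 N:1
Element totals:
  C: 6
  H: 10
  Cl: 1
  N: 1
  O: 1
Molecular formula: C6H10ClNO.
  M = 6(12.0) + 10(1.007825) + 34.968853 + 14.003074 + 15.994915
    = 72.000000 + 10.078250 + 34.968853 + 14.003074 + 15.994915 = 147.045092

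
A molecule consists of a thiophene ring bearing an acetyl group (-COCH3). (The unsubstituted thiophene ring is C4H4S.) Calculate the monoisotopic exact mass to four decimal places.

126.0139

Atom tally by fragment:
  thiophene ring core → C:4 H:4 S:1
  (− 1 ring H displaced by substituents)
  + COCH3 → C:2 H:3 O:1
Element totals:
  C: 6
  H: 6
  O: 1
  S: 1
Molecular formula: C6H6OS.
  M = 6(12.0) + 6(1.007825) + 15.994915 + 31.972071
    = 72.000000 + 6.046950 + 15.994915 + 31.972071 = 126.013936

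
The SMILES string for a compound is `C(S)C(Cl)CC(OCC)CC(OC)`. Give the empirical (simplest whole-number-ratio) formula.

Atom tally by fragment:
  HSCH2 → C:1 H:3 S:1
  CH(Cl) → C:1 H:1 Cl:1
  CH2 → C:1 H:2
  CH(OC2H5) → C:3 H:6 O:1
  CH2 → C:1 H:2
  CH2OCH3 → C:2 H:5 O:1
Element totals:
  C: 9
  H: 19
  Cl: 1
  O: 2
  S: 1
Molecular formula: C9H19ClO2S.
gcd of subscripts (9, 1, 19, 2, 1) = 1, so the empirical formula equals the molecular formula.

C9H19ClO2S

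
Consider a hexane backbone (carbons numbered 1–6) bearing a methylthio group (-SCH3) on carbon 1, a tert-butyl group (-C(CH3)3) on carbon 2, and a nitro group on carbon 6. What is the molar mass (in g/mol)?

Atom tally by fragment:
  CH3SCH2 → C:2 H:5 S:1
  CH(C(CH3)3) → C:5 H:10
  CH2 → C:1 H:2
  CH2 → C:1 H:2
  CH2 → C:1 H:2
  CH2NO2 → C:1 H:2 N:1 O:2
Element totals:
  C: 11
  H: 23
  N: 1
  O: 2
  S: 1
Molecular formula: C11H23NO2S.
  M = 11(12.011) + 23(1.008) + 14.007 + 2(15.999) + 32.06
    = 132.121 + 23.184 + 14.007 + 31.998 + 32.060 = 233.370

233.37 g/mol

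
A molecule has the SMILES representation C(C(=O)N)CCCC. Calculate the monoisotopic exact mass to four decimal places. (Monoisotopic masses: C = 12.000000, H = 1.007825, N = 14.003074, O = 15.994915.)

115.0997

Atom tally by fragment:
  H2NOCCH2 → C:2 H:4 O:1 N:1
  CH2 → C:1 H:2
  CH2 → C:1 H:2
  CH2 → C:1 H:2
  CH3 → C:1 H:3
Element totals:
  C: 6
  H: 13
  N: 1
  O: 1
Molecular formula: C6H13NO.
  M = 6(12.0) + 13(1.007825) + 14.003074 + 15.994915
    = 72.000000 + 13.101725 + 14.003074 + 15.994915 = 115.099714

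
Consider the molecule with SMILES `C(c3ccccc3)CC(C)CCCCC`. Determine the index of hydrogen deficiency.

4

Atom tally by fragment:
  C6H5CH2 → C:7 H:7
  CH2 → C:1 H:2
  CH(CH3) → C:2 H:4
  CH2 → C:1 H:2
  CH2 → C:1 H:2
  CH2 → C:1 H:2
  CH2 → C:1 H:2
  CH3 → C:1 H:3
Element totals:
  C: 15
  H: 24
Molecular formula: C15H24.
DoU = (2C + 2 + N − H − X) / 2 = (2·15 + 2 + 0 − 24 − 0) / 2 = 4.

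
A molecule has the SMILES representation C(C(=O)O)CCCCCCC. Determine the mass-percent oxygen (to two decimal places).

20.22%

Atom tally by fragment:
  HOOCCH2 → C:2 H:3 O:2
  CH2 → C:1 H:2
  CH2 → C:1 H:2
  CH2 → C:1 H:2
  CH2 → C:1 H:2
  CH2 → C:1 H:2
  CH2 → C:1 H:2
  CH3 → C:1 H:3
Element totals:
  C: 9
  H: 18
  O: 2
Molecular formula: C9H18O2.
Molar mass = 158.241 g/mol.
Mass from O: 2 × 15.999 = 31.998 g/mol.
%O = 31.998 / 158.241 × 100 = 20.22%.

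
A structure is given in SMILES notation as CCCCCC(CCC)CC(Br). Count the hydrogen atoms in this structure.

23

Atom tally by fragment:
  CH3 → C:1 H:3
  CH2 → C:1 H:2
  CH2 → C:1 H:2
  CH2 → C:1 H:2
  CH2 → C:1 H:2
  CH(CH2CH2CH3) → C:4 H:8
  CH2 → C:1 H:2
  CH2Br → C:1 H:2 Br:1
Element totals:
  C: 11
  H: 23
  Br: 1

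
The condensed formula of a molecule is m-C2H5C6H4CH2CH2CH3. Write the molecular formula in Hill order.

Atom tally by fragment:
  benzene ring core → C:6 H:6
  (− 2 ring H displaced by substituents)
  + C2H5 → C:2 H:5
  + CH2CH2CH3 → C:3 H:7
Element totals:
  C: 11
  H: 16

C11H16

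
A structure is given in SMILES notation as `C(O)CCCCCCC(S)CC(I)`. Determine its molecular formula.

Atom tally by fragment:
  HOCH2 → C:1 H:3 O:1
  CH2 → C:1 H:2
  CH2 → C:1 H:2
  CH2 → C:1 H:2
  CH2 → C:1 H:2
  CH2 → C:1 H:2
  CH2 → C:1 H:2
  CH(SH) → C:1 H:2 S:1
  CH2 → C:1 H:2
  CH2I → C:1 H:2 I:1
Element totals:
  C: 10
  H: 21
  I: 1
  O: 1
  S: 1

C10H21IOS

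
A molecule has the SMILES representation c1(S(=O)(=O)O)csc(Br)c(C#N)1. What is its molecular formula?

C5H2BrNO3S2

Atom tally by fragment:
  thiophene ring core → C:4 H:4 S:1
  (− 3 ring H displaced by substituents)
  + SO3H → S:1 O:3 H:1
  + Br → Br:1
  + CN → C:1 N:1
Element totals:
  C: 5
  H: 2
  Br: 1
  N: 1
  O: 3
  S: 2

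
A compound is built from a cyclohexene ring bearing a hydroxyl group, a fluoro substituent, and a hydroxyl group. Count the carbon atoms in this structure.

6

Atom tally by fragment:
  cyclohexene ring core → C:6 H:10
  (− 3 ring H displaced by substituents)
  + OH → O:1 H:1
  + F → F:1
  + OH → O:1 H:1
Element totals:
  C: 6
  H: 9
  F: 1
  O: 2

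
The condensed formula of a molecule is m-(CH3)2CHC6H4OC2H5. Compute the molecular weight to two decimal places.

164.25 g/mol

Atom tally by fragment:
  benzene ring core → C:6 H:6
  (− 2 ring H displaced by substituents)
  + CH(CH3)2 → C:3 H:7
  + OC2H5 → C:2 H:5 O:1
Element totals:
  C: 11
  H: 16
  O: 1
Molecular formula: C11H16O.
  M = 11(12.011) + 16(1.008) + 15.999
    = 132.121 + 16.128 + 15.999 = 164.248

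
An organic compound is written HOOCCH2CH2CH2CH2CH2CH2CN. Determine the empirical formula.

Atom tally by fragment:
  HOOCCH2 → C:2 H:3 O:2
  CH2 → C:1 H:2
  CH2 → C:1 H:2
  CH2 → C:1 H:2
  CH2 → C:1 H:2
  CH2CN → C:2 H:2 N:1
Element totals:
  C: 8
  H: 13
  N: 1
  O: 2
Molecular formula: C8H13NO2.
gcd of subscripts (8, 13, 1, 2) = 1, so the empirical formula equals the molecular formula.

C8H13NO2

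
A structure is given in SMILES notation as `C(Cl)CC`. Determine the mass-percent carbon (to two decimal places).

45.88%

Atom tally by fragment:
  ClCH2 → C:1 H:2 Cl:1
  CH2 → C:1 H:2
  CH3 → C:1 H:3
Element totals:
  C: 3
  H: 7
  Cl: 1
Molecular formula: C3H7Cl.
Molar mass = 78.539 g/mol.
Mass from C: 3 × 12.011 = 36.033 g/mol.
%C = 36.033 / 78.539 × 100 = 45.88%.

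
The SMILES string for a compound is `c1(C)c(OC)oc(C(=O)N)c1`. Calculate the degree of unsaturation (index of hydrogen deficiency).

4

Atom tally by fragment:
  furan ring core → C:4 H:4 O:1
  (− 3 ring H displaced by substituents)
  + CH3 → C:1 H:3
  + OCH3 → C:1 H:3 O:1
  + CONH2 → C:1 H:2 O:1 N:1
Element totals:
  C: 7
  H: 9
  N: 1
  O: 3
Molecular formula: C7H9NO3.
DoU = (2C + 2 + N − H − X) / 2 = (2·7 + 2 + 1 − 9 − 0) / 2 = 4.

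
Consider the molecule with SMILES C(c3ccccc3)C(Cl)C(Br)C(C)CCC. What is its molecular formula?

C14H20BrCl

Atom tally by fragment:
  C6H5CH2 → C:7 H:7
  CH(Cl) → C:1 H:1 Cl:1
  CH(Br) → C:1 H:1 Br:1
  CH(CH3) → C:2 H:4
  CH2 → C:1 H:2
  CH2 → C:1 H:2
  CH3 → C:1 H:3
Element totals:
  C: 14
  H: 20
  Br: 1
  Cl: 1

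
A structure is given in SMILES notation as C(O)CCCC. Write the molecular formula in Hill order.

C5H12O

Atom tally by fragment:
  HOCH2 → C:1 H:3 O:1
  CH2 → C:1 H:2
  CH2 → C:1 H:2
  CH2 → C:1 H:2
  CH3 → C:1 H:3
Element totals:
  C: 5
  H: 12
  O: 1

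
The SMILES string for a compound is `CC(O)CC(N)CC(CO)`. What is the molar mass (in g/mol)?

147.22 g/mol

Atom tally by fragment:
  CH3 → C:1 H:3
  CH(OH) → C:1 H:2 O:1
  CH2 → C:1 H:2
  CH(NH2) → C:1 H:3 N:1
  CH2 → C:1 H:2
  CH2CH2OH → C:2 H:5 O:1
Element totals:
  C: 7
  H: 17
  N: 1
  O: 2
Molecular formula: C7H17NO2.
  M = 7(12.011) + 17(1.008) + 14.007 + 2(15.999)
    = 84.077 + 17.136 + 14.007 + 31.998 = 147.218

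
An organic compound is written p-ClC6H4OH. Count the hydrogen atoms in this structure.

Atom tally by fragment:
  benzene ring core → C:6 H:6
  (− 2 ring H displaced by substituents)
  + Cl → Cl:1
  + OH → O:1 H:1
Element totals:
  C: 6
  H: 5
  Cl: 1
  O: 1

5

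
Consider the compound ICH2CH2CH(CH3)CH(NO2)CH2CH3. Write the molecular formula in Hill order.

Element totals:
  C: 7
  H: 14
  I: 1
  N: 1
  O: 2

C7H14INO2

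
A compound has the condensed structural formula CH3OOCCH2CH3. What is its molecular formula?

C4H8O2

Atom tally by fragment:
  CH3OOCCH2 → C:3 H:5 O:2
  CH3 → C:1 H:3
Element totals:
  C: 4
  H: 8
  O: 2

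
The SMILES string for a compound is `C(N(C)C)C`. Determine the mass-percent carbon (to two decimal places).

Atom tally by fragment:
  (CH3)2NCH2 → C:3 H:8 N:1
  CH3 → C:1 H:3
Element totals:
  C: 4
  H: 11
  N: 1
Molecular formula: C4H11N.
Molar mass = 73.139 g/mol.
Mass from C: 4 × 12.011 = 48.044 g/mol.
%C = 48.044 / 73.139 × 100 = 65.69%.

65.69%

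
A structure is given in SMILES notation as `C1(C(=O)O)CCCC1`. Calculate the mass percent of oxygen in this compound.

28.03%

Atom tally by fragment:
  cyclopentane ring core → C:5 H:10
  (− 1 ring H displaced by substituents)
  + COOH → C:1 H:1 O:2
Element totals:
  C: 6
  H: 10
  O: 2
Molecular formula: C6H10O2.
Molar mass = 114.144 g/mol.
Mass from O: 2 × 15.999 = 31.998 g/mol.
%O = 31.998 / 114.144 × 100 = 28.03%.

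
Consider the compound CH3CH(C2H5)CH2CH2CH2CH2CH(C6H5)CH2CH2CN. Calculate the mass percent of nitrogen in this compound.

Element totals:
  C: 18
  H: 27
  N: 1
Molecular formula: C18H27N.
Molar mass = 257.421 g/mol.
Mass from N: 1 × 14.007 = 14.007 g/mol.
%N = 14.007 / 257.421 × 100 = 5.44%.

5.44%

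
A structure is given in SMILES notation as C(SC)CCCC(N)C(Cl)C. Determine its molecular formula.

C8H18ClNS

Atom tally by fragment:
  CH3SCH2 → C:2 H:5 S:1
  CH2 → C:1 H:2
  CH2 → C:1 H:2
  CH2 → C:1 H:2
  CH(NH2) → C:1 H:3 N:1
  CH(Cl) → C:1 H:1 Cl:1
  CH3 → C:1 H:3
Element totals:
  C: 8
  H: 18
  Cl: 1
  N: 1
  S: 1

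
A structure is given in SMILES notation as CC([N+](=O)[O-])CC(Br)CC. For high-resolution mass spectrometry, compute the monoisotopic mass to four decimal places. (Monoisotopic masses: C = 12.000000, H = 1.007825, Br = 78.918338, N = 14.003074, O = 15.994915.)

209.0051

Atom tally by fragment:
  CH3 → C:1 H:3
  CH(NO2) → C:1 H:1 N:1 O:2
  CH2 → C:1 H:2
  CH(Br) → C:1 H:1 Br:1
  CH2 → C:1 H:2
  CH3 → C:1 H:3
Element totals:
  C: 6
  H: 12
  Br: 1
  N: 1
  O: 2
Molecular formula: C6H12BrNO2.
  M = 6(12.0) + 12(1.007825) + 78.918338 + 14.003074 + 2(15.994915)
    = 72.000000 + 12.093900 + 78.918338 + 14.003074 + 31.989830 = 209.005142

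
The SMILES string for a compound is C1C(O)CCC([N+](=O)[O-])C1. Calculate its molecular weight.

Atom tally by fragment:
  cyclohexane ring core → C:6 H:12
  (− 2 ring H displaced by substituents)
  + OH → O:1 H:1
  + NO2 → N:1 O:2
Element totals:
  C: 6
  H: 11
  N: 1
  O: 3
Molecular formula: C6H11NO3.
  M = 6(12.011) + 11(1.008) + 14.007 + 3(15.999)
    = 72.066 + 11.088 + 14.007 + 47.997 = 145.158

145.16 g/mol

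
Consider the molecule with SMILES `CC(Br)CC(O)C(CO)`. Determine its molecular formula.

C6H13BrO2

Atom tally by fragment:
  CH3 → C:1 H:3
  CH(Br) → C:1 H:1 Br:1
  CH2 → C:1 H:2
  CH(OH) → C:1 H:2 O:1
  CH2CH2OH → C:2 H:5 O:1
Element totals:
  C: 6
  H: 13
  Br: 1
  O: 2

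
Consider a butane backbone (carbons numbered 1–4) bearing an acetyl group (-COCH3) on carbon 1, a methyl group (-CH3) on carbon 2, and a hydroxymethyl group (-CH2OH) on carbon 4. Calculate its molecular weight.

144.21 g/mol

Atom tally by fragment:
  CH3COCH2 → C:3 H:5 O:1
  CH(CH3) → C:2 H:4
  CH2 → C:1 H:2
  CH2CH2OH → C:2 H:5 O:1
Element totals:
  C: 8
  H: 16
  O: 2
Molecular formula: C8H16O2.
  M = 8(12.011) + 16(1.008) + 2(15.999)
    = 96.088 + 16.128 + 31.998 = 144.214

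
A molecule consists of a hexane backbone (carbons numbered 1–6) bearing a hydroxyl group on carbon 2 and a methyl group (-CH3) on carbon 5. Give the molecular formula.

C7H16O

Atom tally by fragment:
  CH3 → C:1 H:3
  CH(OH) → C:1 H:2 O:1
  CH2 → C:1 H:2
  CH2 → C:1 H:2
  CH(CH3) → C:2 H:4
  CH3 → C:1 H:3
Element totals:
  C: 7
  H: 16
  O: 1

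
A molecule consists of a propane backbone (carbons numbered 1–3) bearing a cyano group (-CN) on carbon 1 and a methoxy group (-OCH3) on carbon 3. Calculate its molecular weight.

Atom tally by fragment:
  NCCH2 → C:2 H:2 N:1
  CH2 → C:1 H:2
  CH2OCH3 → C:2 H:5 O:1
Element totals:
  C: 5
  H: 9
  N: 1
  O: 1
Molecular formula: C5H9NO.
  M = 5(12.011) + 9(1.008) + 14.007 + 15.999
    = 60.055 + 9.072 + 14.007 + 15.999 = 99.133

99.13 g/mol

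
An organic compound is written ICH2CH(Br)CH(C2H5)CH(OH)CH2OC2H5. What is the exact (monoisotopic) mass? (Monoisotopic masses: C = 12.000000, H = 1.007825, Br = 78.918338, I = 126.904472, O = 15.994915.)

363.9535

Element totals:
  C: 9
  H: 18
  Br: 1
  I: 1
  O: 2
Molecular formula: C9H18BrIO2.
  M = 9(12.0) + 18(1.007825) + 78.918338 + 126.904472 + 2(15.994915)
    = 108.000000 + 18.140850 + 78.918338 + 126.904472 + 31.989830 = 363.953490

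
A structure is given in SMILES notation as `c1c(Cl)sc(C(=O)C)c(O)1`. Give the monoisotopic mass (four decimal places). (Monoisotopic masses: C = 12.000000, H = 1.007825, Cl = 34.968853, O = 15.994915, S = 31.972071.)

175.9699

Atom tally by fragment:
  thiophene ring core → C:4 H:4 S:1
  (− 3 ring H displaced by substituents)
  + Cl → Cl:1
  + COCH3 → C:2 H:3 O:1
  + OH → O:1 H:1
Element totals:
  C: 6
  H: 5
  Cl: 1
  O: 2
  S: 1
Molecular formula: C6H5ClO2S.
  M = 6(12.0) + 5(1.007825) + 34.968853 + 2(15.994915) + 31.972071
    = 72.000000 + 5.039125 + 34.968853 + 31.989830 + 31.972071 = 175.969879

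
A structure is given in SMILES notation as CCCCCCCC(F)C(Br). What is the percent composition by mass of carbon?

48.01%

Atom tally by fragment:
  CH3 → C:1 H:3
  CH2 → C:1 H:2
  CH2 → C:1 H:2
  CH2 → C:1 H:2
  CH2 → C:1 H:2
  CH2 → C:1 H:2
  CH2 → C:1 H:2
  CH(F) → C:1 H:1 F:1
  CH2Br → C:1 H:2 Br:1
Element totals:
  C: 9
  H: 18
  Br: 1
  F: 1
Molecular formula: C9H18BrF.
Molar mass = 225.145 g/mol.
Mass from C: 9 × 12.011 = 108.099 g/mol.
%C = 108.099 / 225.145 × 100 = 48.01%.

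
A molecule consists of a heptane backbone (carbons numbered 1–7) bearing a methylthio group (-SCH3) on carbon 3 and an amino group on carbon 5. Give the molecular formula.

C8H19NS

Atom tally by fragment:
  CH3 → C:1 H:3
  CH2 → C:1 H:2
  CH(SCH3) → C:2 H:4 S:1
  CH2 → C:1 H:2
  CH(NH2) → C:1 H:3 N:1
  CH2 → C:1 H:2
  CH3 → C:1 H:3
Element totals:
  C: 8
  H: 19
  N: 1
  S: 1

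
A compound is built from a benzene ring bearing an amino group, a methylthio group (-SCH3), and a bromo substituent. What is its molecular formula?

Atom tally by fragment:
  benzene ring core → C:6 H:6
  (− 3 ring H displaced by substituents)
  + NH2 → N:1 H:2
  + SCH3 → C:1 H:3 S:1
  + Br → Br:1
Element totals:
  C: 7
  H: 8
  Br: 1
  N: 1
  S: 1

C7H8BrNS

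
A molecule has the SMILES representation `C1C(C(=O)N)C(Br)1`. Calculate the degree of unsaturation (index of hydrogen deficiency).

Atom tally by fragment:
  cyclopropane ring core → C:3 H:6
  (− 2 ring H displaced by substituents)
  + CONH2 → C:1 H:2 O:1 N:1
  + Br → Br:1
Element totals:
  C: 4
  H: 6
  Br: 1
  N: 1
  O: 1
Molecular formula: C4H6BrNO.
DoU = (2C + 2 + N − H − X) / 2 = (2·4 + 2 + 1 − 6 − 1) / 2 = 2.

2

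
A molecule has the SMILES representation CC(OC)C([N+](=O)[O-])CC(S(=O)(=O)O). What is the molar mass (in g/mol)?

Atom tally by fragment:
  CH3 → C:1 H:3
  CH(OCH3) → C:2 H:4 O:1
  CH(NO2) → C:1 H:1 N:1 O:2
  CH2 → C:1 H:2
  CH2SO3H → C:1 H:3 S:1 O:3
Element totals:
  C: 6
  H: 13
  N: 1
  O: 6
  S: 1
Molecular formula: C6H13NO6S.
  M = 6(12.011) + 13(1.008) + 14.007 + 6(15.999) + 32.06
    = 72.066 + 13.104 + 14.007 + 95.994 + 32.060 = 227.231

227.23 g/mol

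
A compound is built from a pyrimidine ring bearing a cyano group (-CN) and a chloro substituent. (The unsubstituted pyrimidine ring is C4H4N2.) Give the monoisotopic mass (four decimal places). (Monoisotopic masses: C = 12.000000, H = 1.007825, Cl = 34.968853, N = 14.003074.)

138.9937

Atom tally by fragment:
  pyrimidine ring core → C:4 H:4 N:2
  (− 2 ring H displaced by substituents)
  + CN → C:1 N:1
  + Cl → Cl:1
Element totals:
  C: 5
  H: 2
  Cl: 1
  N: 3
Molecular formula: C5H2ClN3.
  M = 5(12.0) + 2(1.007825) + 34.968853 + 3(14.003074)
    = 60.000000 + 2.015650 + 34.968853 + 42.009222 = 138.993725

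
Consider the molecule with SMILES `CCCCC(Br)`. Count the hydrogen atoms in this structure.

11

Atom tally by fragment:
  CH3 → C:1 H:3
  CH2 → C:1 H:2
  CH2 → C:1 H:2
  CH2 → C:1 H:2
  CH2Br → C:1 H:2 Br:1
Element totals:
  C: 5
  H: 11
  Br: 1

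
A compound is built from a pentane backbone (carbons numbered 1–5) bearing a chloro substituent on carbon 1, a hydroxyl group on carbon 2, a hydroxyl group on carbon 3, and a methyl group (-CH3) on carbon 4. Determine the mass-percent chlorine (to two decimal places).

23.23%

Atom tally by fragment:
  ClCH2 → C:1 H:2 Cl:1
  CH(OH) → C:1 H:2 O:1
  CH(OH) → C:1 H:2 O:1
  CH(CH3) → C:2 H:4
  CH3 → C:1 H:3
Element totals:
  C: 6
  H: 13
  Cl: 1
  O: 2
Molecular formula: C6H13ClO2.
Molar mass = 152.618 g/mol.
Mass from Cl: 1 × 35.45 = 35.450 g/mol.
%Cl = 35.450 / 152.618 × 100 = 23.23%.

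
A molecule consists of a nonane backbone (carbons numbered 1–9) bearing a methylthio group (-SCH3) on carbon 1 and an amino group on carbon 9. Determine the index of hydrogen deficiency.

Atom tally by fragment:
  CH3SCH2 → C:2 H:5 S:1
  CH2 → C:1 H:2
  CH2 → C:1 H:2
  CH2 → C:1 H:2
  CH2 → C:1 H:2
  CH2 → C:1 H:2
  CH2 → C:1 H:2
  CH2 → C:1 H:2
  CH2NH2 → C:1 H:4 N:1
Element totals:
  C: 10
  H: 23
  N: 1
  S: 1
Molecular formula: C10H23NS.
DoU = (2C + 2 + N − H − X) / 2 = (2·10 + 2 + 1 − 23 − 0) / 2 = 0.

0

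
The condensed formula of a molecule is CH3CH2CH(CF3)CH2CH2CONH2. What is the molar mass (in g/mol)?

183.17 g/mol

Atom tally by fragment:
  CH3 → C:1 H:3
  CH2 → C:1 H:2
  CH(CF3) → C:2 H:1 F:3
  CH2 → C:1 H:2
  CH2CONH2 → C:2 H:4 O:1 N:1
Element totals:
  C: 7
  H: 12
  F: 3
  N: 1
  O: 1
Molecular formula: C7H12F3NO.
  M = 7(12.011) + 12(1.008) + 3(18.998) + 14.007 + 15.999
    = 84.077 + 12.096 + 56.994 + 14.007 + 15.999 = 183.173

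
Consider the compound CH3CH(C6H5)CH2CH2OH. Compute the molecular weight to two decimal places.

Atom tally by fragment:
  CH3 → C:1 H:3
  CH(C6H5) → C:7 H:6
  CH2CH2OH → C:2 H:5 O:1
Element totals:
  C: 10
  H: 14
  O: 1
Molecular formula: C10H14O.
  M = 10(12.011) + 14(1.008) + 15.999
    = 120.110 + 14.112 + 15.999 = 150.221

150.22 g/mol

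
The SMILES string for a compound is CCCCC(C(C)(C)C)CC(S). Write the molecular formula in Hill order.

Atom tally by fragment:
  CH3 → C:1 H:3
  CH2 → C:1 H:2
  CH2 → C:1 H:2
  CH2 → C:1 H:2
  CH(C(CH3)3) → C:5 H:10
  CH2 → C:1 H:2
  CH2SH → C:1 H:3 S:1
Element totals:
  C: 11
  H: 24
  S: 1

C11H24S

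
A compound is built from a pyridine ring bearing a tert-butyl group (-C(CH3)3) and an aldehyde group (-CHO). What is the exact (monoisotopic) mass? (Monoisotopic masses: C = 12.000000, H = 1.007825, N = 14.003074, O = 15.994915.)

163.0997

Atom tally by fragment:
  pyridine ring core → C:5 H:5 N:1
  (− 2 ring H displaced by substituents)
  + C(CH3)3 → C:4 H:9
  + CHO → C:1 H:1 O:1
Element totals:
  C: 10
  H: 13
  N: 1
  O: 1
Molecular formula: C10H13NO.
  M = 10(12.0) + 13(1.007825) + 14.003074 + 15.994915
    = 120.000000 + 13.101725 + 14.003074 + 15.994915 = 163.099714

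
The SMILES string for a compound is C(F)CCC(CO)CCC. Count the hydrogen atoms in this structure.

17

Atom tally by fragment:
  FCH2 → C:1 H:2 F:1
  CH2 → C:1 H:2
  CH2 → C:1 H:2
  CH(CH2OH) → C:2 H:4 O:1
  CH2 → C:1 H:2
  CH2 → C:1 H:2
  CH3 → C:1 H:3
Element totals:
  C: 8
  H: 17
  F: 1
  O: 1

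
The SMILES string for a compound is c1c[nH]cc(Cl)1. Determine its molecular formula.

C4H4ClN

Atom tally by fragment:
  pyrrole ring core → C:4 H:5 N:1
  (− 1 ring H displaced by substituents)
  + Cl → Cl:1
Element totals:
  C: 4
  H: 4
  Cl: 1
  N: 1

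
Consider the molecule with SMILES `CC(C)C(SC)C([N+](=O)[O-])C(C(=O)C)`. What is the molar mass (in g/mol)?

Atom tally by fragment:
  CH3 → C:1 H:3
  CH(CH3) → C:2 H:4
  CH(SCH3) → C:2 H:4 S:1
  CH(NO2) → C:1 H:1 N:1 O:2
  CH2COCH3 → C:3 H:5 O:1
Element totals:
  C: 9
  H: 17
  N: 1
  O: 3
  S: 1
Molecular formula: C9H17NO3S.
  M = 9(12.011) + 17(1.008) + 14.007 + 3(15.999) + 32.06
    = 108.099 + 17.136 + 14.007 + 47.997 + 32.060 = 219.299

219.30 g/mol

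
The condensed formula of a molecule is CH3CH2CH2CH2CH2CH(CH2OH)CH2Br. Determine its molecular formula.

C8H17BrO

Atom tally by fragment:
  CH3 → C:1 H:3
  CH2 → C:1 H:2
  CH2 → C:1 H:2
  CH2 → C:1 H:2
  CH2 → C:1 H:2
  CH(CH2OH) → C:2 H:4 O:1
  CH2Br → C:1 H:2 Br:1
Element totals:
  C: 8
  H: 17
  Br: 1
  O: 1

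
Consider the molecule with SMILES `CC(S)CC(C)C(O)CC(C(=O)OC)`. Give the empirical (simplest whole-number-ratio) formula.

C10H20O3S

Atom tally by fragment:
  CH3 → C:1 H:3
  CH(SH) → C:1 H:2 S:1
  CH2 → C:1 H:2
  CH(CH3) → C:2 H:4
  CH(OH) → C:1 H:2 O:1
  CH2 → C:1 H:2
  CH2COOCH3 → C:3 H:5 O:2
Element totals:
  C: 10
  H: 20
  O: 3
  S: 1
Molecular formula: C10H20O3S.
gcd of subscripts (10, 20, 3, 1) = 1, so the empirical formula equals the molecular formula.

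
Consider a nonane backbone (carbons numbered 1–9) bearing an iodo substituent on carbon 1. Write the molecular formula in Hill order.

C9H19I

Atom tally by fragment:
  ICH2 → C:1 H:2 I:1
  CH2 → C:1 H:2
  CH2 → C:1 H:2
  CH2 → C:1 H:2
  CH2 → C:1 H:2
  CH2 → C:1 H:2
  CH2 → C:1 H:2
  CH2 → C:1 H:2
  CH3 → C:1 H:3
Element totals:
  C: 9
  H: 19
  I: 1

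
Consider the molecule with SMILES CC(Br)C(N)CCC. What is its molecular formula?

Atom tally by fragment:
  CH3 → C:1 H:3
  CH(Br) → C:1 H:1 Br:1
  CH(NH2) → C:1 H:3 N:1
  CH2 → C:1 H:2
  CH2 → C:1 H:2
  CH3 → C:1 H:3
Element totals:
  C: 6
  H: 14
  Br: 1
  N: 1

C6H14BrN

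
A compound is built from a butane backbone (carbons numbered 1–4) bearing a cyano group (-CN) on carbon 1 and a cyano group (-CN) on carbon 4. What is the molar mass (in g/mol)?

108.14 g/mol

Atom tally by fragment:
  NCCH2 → C:2 H:2 N:1
  CH2 → C:1 H:2
  CH2 → C:1 H:2
  CH2CN → C:2 H:2 N:1
Element totals:
  C: 6
  H: 8
  N: 2
Molecular formula: C6H8N2.
  M = 6(12.011) + 8(1.008) + 2(14.007)
    = 72.066 + 8.064 + 28.014 = 108.144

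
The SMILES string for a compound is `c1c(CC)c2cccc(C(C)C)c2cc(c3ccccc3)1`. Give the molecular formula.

C21H22

Atom tally by fragment:
  naphthalene ring system core → C:10 H:8
  (− 3 ring H displaced by substituents)
  + C2H5 → C:2 H:5
  + CH(CH3)2 → C:3 H:7
  + C6H5 → C:6 H:5
Element totals:
  C: 21
  H: 22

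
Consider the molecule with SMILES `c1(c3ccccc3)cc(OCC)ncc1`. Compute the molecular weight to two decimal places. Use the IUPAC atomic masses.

199.25 g/mol

Atom tally by fragment:
  pyridine ring core → C:5 H:5 N:1
  (− 2 ring H displaced by substituents)
  + C6H5 → C:6 H:5
  + OC2H5 → C:2 H:5 O:1
Element totals:
  C: 13
  H: 13
  N: 1
  O: 1
Molecular formula: C13H13NO.
  M = 13(12.011) + 13(1.008) + 14.007 + 15.999
    = 156.143 + 13.104 + 14.007 + 15.999 = 199.253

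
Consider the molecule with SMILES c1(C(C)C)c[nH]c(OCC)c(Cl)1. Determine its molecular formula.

Atom tally by fragment:
  pyrrole ring core → C:4 H:5 N:1
  (− 3 ring H displaced by substituents)
  + CH(CH3)2 → C:3 H:7
  + OC2H5 → C:2 H:5 O:1
  + Cl → Cl:1
Element totals:
  C: 9
  H: 14
  Cl: 1
  N: 1
  O: 1

C9H14ClNO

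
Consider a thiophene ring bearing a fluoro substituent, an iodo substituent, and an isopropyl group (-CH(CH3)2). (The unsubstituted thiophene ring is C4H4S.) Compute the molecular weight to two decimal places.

Atom tally by fragment:
  thiophene ring core → C:4 H:4 S:1
  (− 3 ring H displaced by substituents)
  + F → F:1
  + I → I:1
  + CH(CH3)2 → C:3 H:7
Element totals:
  C: 7
  H: 8
  F: 1
  I: 1
  S: 1
Molecular formula: C7H8FIS.
  M = 7(12.011) + 8(1.008) + 18.998 + 126.904 + 32.06
    = 84.077 + 8.064 + 18.998 + 126.904 + 32.060 = 270.103

270.10 g/mol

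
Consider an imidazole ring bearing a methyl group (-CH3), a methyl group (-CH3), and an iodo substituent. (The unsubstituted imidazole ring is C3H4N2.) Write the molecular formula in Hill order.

C5H7IN2

Atom tally by fragment:
  imidazole ring core → C:3 H:4 N:2
  (− 3 ring H displaced by substituents)
  + CH3 → C:1 H:3
  + CH3 → C:1 H:3
  + I → I:1
Element totals:
  C: 5
  H: 7
  I: 1
  N: 2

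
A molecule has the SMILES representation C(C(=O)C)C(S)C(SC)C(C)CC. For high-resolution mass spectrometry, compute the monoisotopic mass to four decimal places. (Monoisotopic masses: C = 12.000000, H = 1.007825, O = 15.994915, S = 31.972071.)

Atom tally by fragment:
  CH3COCH2 → C:3 H:5 O:1
  CH(SH) → C:1 H:2 S:1
  CH(SCH3) → C:2 H:4 S:1
  CH(CH3) → C:2 H:4
  CH2 → C:1 H:2
  CH3 → C:1 H:3
Element totals:
  C: 10
  H: 20
  O: 1
  S: 2
Molecular formula: C10H20OS2.
  M = 10(12.0) + 20(1.007825) + 15.994915 + 2(31.972071)
    = 120.000000 + 20.156500 + 15.994915 + 63.944142 = 220.095557

220.0956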